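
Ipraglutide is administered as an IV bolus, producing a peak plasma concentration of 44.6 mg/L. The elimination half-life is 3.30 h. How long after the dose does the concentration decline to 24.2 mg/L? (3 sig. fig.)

2.91 hours

k = ln 2 / 3.30 = 0.2100 h⁻¹
C(t) = C₀ e^(−kt)  ⇒  t = ln(C₀/C) / k
t = ln(44.6/24.2) / 0.2100 = 0.6114 / 0.2100 ≈ 2.91 hours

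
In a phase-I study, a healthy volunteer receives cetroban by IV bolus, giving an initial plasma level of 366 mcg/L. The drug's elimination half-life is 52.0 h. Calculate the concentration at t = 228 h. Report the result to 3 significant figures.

k = ln 2 / 52.0 = 0.01333 h⁻¹
C(t) = C₀ e^(−kt) = 366 × e^(−0.01333 × 228) = 366 × e^(−3.039) = 366 × 0.04787 ≈ 17.5 mcg/L

17.5 mcg/L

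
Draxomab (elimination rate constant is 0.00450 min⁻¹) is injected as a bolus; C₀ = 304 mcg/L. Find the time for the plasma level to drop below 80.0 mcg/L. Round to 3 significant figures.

297 minutes

C(t) = C₀ e^(−kt)  ⇒  t = ln(C₀/C) / k
t = ln(304/80.0) / 0.004500 = 1.335 / 0.004500 ≈ 297 minutes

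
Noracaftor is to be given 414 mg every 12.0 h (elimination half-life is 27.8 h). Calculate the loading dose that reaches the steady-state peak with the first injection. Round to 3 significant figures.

k = ln 2 / 27.8 = 0.02493 h⁻¹
Accumulation ratio R = 1 / (1 − e^(−kτ)) = 1 / (1 − e^(−0.02493×12.0)) = 1 / (1 − 0.7414) = 3.867
Loading dose = maintenance dose × R = 414 × 3.867 ≈ 1600 mg

1600 mg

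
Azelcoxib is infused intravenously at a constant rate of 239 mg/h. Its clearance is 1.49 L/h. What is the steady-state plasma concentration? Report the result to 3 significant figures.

Css = infusion rate / CL = 239 / 1.49 ≈ 160 µg/mL

160 µg/mL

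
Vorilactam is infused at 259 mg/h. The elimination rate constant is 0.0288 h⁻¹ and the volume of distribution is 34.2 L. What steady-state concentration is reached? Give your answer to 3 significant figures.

CL = k · V = 0.0288 × 34.2 = 0.9850 L/h
Css = rate / CL = 259 / 0.9850 ≈ 263 mg/L

263 mg/L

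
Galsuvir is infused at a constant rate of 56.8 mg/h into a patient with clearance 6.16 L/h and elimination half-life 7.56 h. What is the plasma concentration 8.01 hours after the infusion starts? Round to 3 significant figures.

4.80 µg/mL

Css = rate / CL = 56.8 / 6.16 = 9.221 µg/mL
k = ln 2 / 7.56 = 0.09169 h⁻¹
C(t) = Css (1 − e^(−kt)) = 9.221 × (1 − e^(−0.7344)) = 9.221 × 0.5202 ≈ 4.80 µg/mL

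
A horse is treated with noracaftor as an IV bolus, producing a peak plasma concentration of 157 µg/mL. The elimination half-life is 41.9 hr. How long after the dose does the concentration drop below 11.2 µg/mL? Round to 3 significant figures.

k = ln 2 / 41.9 = 0.01654 hr⁻¹
C(t) = C₀ e^(−kt)  ⇒  t = ln(C₀/C) / k
t = ln(157/11.2) / 0.01654 = 2.640 / 0.01654 ≈ 160 hours

160 hours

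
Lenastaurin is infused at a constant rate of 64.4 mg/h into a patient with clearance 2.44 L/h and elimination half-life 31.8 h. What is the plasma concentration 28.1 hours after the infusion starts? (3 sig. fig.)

Css = rate / CL = 64.4 / 2.44 = 26.39 µg/mL
k = ln 2 / 31.8 = 0.02180 h⁻¹
C(t) = Css (1 − e^(−kt)) = 26.39 × (1 − e^(−0.6125)) = 26.39 × 0.4580 ≈ 12.1 µg/mL

12.1 µg/mL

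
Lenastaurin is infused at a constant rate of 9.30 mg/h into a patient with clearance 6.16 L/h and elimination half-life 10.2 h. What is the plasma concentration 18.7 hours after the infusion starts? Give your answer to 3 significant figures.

1.09 µg/mL

Css = rate / CL = 9.30 / 6.16 = 1.510 µg/mL
k = ln 2 / 10.2 = 0.06796 h⁻¹
C(t) = Css (1 − e^(−kt)) = 1.510 × (1 − e^(−1.271)) = 1.510 × 0.7194 ≈ 1.09 µg/mL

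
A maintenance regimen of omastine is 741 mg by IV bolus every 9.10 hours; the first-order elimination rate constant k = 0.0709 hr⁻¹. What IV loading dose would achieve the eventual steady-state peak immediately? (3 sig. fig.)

1560 mg

Accumulation ratio R = 1 / (1 − e^(−kτ)) = 1 / (1 − e^(−0.07090×9.10)) = 1 / (1 − 0.5246) = 2.103
Loading dose = maintenance dose × R = 741 × 2.103 ≈ 1560 mg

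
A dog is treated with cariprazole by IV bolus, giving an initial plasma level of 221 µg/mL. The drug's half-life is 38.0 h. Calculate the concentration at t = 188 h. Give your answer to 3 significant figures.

k = ln 2 / 38.0 = 0.01824 h⁻¹
C(t) = C₀ e^(−kt) = 221 × e^(−0.01824 × 188) = 221 × e^(−3.429) = 221 × 0.03241 ≈ 7.16 µg/mL

7.16 µg/mL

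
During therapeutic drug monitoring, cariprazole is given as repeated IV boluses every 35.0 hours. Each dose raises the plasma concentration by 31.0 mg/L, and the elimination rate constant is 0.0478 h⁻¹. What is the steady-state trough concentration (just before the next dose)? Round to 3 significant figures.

Fraction remaining after one interval: e^(−kτ) = e^(−0.04780 × 35.0) = 0.1877
R = 1 / (1 − 0.1877) = 1.231
Css,max = 31.0 × 1.231 = 38.16 mg/L
Css,min = Css,max × e^(−kτ) = 38.16 × 0.1877 ≈ 7.16 mg/L

7.16 mg/L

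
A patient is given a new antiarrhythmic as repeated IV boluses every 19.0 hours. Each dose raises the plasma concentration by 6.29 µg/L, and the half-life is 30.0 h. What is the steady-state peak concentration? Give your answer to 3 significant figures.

k = ln 2 / 30.0 = 0.02310 h⁻¹
Fraction remaining after one interval: e^(−kτ) = e^(−0.02310 × 19.0) = 0.6447
R = 1 / (1 − 0.6447) = 2.814
Css,max = 6.29 × 2.814 ≈ 17.7 µg/L

17.7 µg/L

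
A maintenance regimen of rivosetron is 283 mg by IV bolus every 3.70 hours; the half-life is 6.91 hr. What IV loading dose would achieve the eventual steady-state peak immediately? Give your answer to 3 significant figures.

913 mg

k = ln 2 / 6.91 = 0.1003 hr⁻¹
Accumulation ratio R = 1 / (1 − e^(−kτ)) = 1 / (1 − e^(−0.1003×3.70)) = 1 / (1 − 0.6899) = 3.225
Loading dose = maintenance dose × R = 283 × 3.225 ≈ 913 mg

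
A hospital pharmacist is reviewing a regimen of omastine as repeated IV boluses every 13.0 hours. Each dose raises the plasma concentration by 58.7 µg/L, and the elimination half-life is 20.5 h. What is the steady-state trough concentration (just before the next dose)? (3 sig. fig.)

k = ln 2 / 20.5 = 0.03381 h⁻¹
Fraction remaining after one interval: e^(−kτ) = e^(−0.03381 × 13.0) = 0.6443
R = 1 / (1 − 0.6443) = 2.812
Css,max = 58.7 × 2.812 = 165.0 µg/L
Css,min = Css,max × e^(−kτ) = 165.0 × 0.6443 ≈ 106 µg/L

106 µg/L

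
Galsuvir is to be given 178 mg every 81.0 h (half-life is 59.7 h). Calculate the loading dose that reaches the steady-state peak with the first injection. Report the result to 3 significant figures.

k = ln 2 / 59.7 = 0.01161 h⁻¹
Accumulation ratio R = 1 / (1 − e^(−kτ)) = 1 / (1 − e^(−0.01161×81.0)) = 1 / (1 − 0.3905) = 1.641
Loading dose = maintenance dose × R = 178 × 1.641 ≈ 292 mg

292 mg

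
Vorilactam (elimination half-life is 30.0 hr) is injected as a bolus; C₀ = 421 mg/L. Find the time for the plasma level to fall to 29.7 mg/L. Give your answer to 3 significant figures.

k = ln 2 / 30.0 = 0.02310 hr⁻¹
C(t) = C₀ e^(−kt)  ⇒  t = ln(C₀/C) / k
t = ln(421/29.7) / 0.02310 = 2.651 / 0.02310 ≈ 115 hours

115 hours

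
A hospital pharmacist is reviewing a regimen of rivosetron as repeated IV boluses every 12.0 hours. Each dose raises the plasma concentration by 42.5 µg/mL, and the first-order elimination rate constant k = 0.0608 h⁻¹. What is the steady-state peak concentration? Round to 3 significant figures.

82.1 µg/mL

Fraction remaining after one interval: e^(−kτ) = e^(−0.06080 × 12.0) = 0.4821
R = 1 / (1 − 0.4821) = 1.931
Css,max = 42.5 × 1.931 ≈ 82.1 µg/mL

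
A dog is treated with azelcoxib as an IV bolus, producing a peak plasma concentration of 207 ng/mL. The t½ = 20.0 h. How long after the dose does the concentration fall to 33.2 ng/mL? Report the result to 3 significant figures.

52.8 hours

k = ln 2 / 20.0 = 0.03466 h⁻¹
C(t) = C₀ e^(−kt)  ⇒  t = ln(C₀/C) / k
t = ln(207/33.2) / 0.03466 = 1.830 / 0.03466 ≈ 52.8 hours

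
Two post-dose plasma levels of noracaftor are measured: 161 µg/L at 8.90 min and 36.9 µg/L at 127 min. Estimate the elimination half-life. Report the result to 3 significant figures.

k = ln(C₁/C₂) / (t₂ − t₁) = ln(161/36.9) / (127 − 8.90)
  = 1.473 / 118.1 = 0.01247 min⁻¹
t½ = ln 2 / k = ln 2 / 0.01247 ≈ 55.6 minutes

55.6 minutes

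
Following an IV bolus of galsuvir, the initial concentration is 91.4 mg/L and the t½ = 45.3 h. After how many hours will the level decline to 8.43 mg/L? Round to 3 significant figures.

k = ln 2 / 45.3 = 0.01530 h⁻¹
C(t) = C₀ e^(−kt)  ⇒  t = ln(C₀/C) / k
t = ln(91.4/8.43) / 0.01530 = 2.383 / 0.01530 ≈ 156 hours

156 hours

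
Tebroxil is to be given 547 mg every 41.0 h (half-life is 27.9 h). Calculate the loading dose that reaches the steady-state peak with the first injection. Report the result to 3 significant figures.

k = ln 2 / 27.9 = 0.02484 h⁻¹
Accumulation ratio R = 1 / (1 − e^(−kτ)) = 1 / (1 − e^(−0.02484×41.0)) = 1 / (1 − 0.3611) = 1.565
Loading dose = maintenance dose × R = 547 × 1.565 ≈ 856 mg

856 mg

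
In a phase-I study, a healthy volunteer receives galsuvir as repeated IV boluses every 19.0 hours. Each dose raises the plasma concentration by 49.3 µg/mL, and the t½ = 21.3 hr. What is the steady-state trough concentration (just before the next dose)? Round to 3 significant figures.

k = ln 2 / 21.3 = 0.03254 hr⁻¹
Fraction remaining after one interval: e^(−kτ) = e^(−0.03254 × 19.0) = 0.5389
R = 1 / (1 − 0.5389) = 2.169
Css,max = 49.3 × 2.169 = 106.9 µg/mL
Css,min = Css,max × e^(−kτ) = 106.9 × 0.5389 ≈ 57.6 µg/mL

57.6 µg/mL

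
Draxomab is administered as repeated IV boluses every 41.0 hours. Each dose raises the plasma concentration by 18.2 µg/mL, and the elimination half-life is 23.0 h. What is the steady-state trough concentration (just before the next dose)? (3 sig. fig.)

k = ln 2 / 23.0 = 0.03014 h⁻¹
Fraction remaining after one interval: e^(−kτ) = e^(−0.03014 × 41.0) = 0.2907
R = 1 / (1 − 0.2907) = 1.410
Css,max = 18.2 × 1.410 = 25.66 µg/mL
Css,min = Css,max × e^(−kτ) = 25.66 × 0.2907 ≈ 7.46 µg/mL

7.46 µg/mL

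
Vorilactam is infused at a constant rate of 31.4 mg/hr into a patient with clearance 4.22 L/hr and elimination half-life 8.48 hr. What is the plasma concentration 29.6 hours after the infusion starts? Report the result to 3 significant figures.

6.78 mg/L

Css = rate / CL = 31.4 / 4.22 = 7.441 mg/L
k = ln 2 / 8.48 = 0.08174 hr⁻¹
C(t) = Css (1 − e^(−kt)) = 7.441 × (1 − e^(−2.419)) = 7.441 × 0.9110 ≈ 6.78 mg/L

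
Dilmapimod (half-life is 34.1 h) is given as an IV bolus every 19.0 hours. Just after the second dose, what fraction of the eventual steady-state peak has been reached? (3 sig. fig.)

k = ln 2 / 34.1 = 0.02033 h⁻¹
f_n = 1 − e^(−nkτ) = 1 − e^(−2 × 0.02033 × 19.0) = 1 − e^(−0.7724) = 1 − 0.4619 ≈ 0.538

0.538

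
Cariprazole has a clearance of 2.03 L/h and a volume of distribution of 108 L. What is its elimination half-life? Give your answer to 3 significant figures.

k = CL / V = 2.03 / 108 = 0.01880 h⁻¹
t½ = ln 2 / k = ln 2 / 0.01880 ≈ 36.9 hours

36.9 hours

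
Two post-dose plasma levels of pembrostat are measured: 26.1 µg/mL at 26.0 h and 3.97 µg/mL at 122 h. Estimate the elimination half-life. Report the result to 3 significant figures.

k = ln(C₁/C₂) / (t₂ − t₁) = ln(26.1/3.97) / (122 − 26.0)
  = 1.883 / 96.00 = 0.01962 h⁻¹
t½ = ln 2 / k = ln 2 / 0.01962 ≈ 35.3 hours

35.3 hours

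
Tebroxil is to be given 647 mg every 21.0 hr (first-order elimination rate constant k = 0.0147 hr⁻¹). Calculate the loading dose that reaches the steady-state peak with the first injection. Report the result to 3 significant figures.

Accumulation ratio R = 1 / (1 − e^(−kτ)) = 1 / (1 − e^(−0.01470×21.0)) = 1 / (1 − 0.7344) = 3.765
Loading dose = maintenance dose × R = 647 × 3.765 ≈ 2440 mg

2440 mg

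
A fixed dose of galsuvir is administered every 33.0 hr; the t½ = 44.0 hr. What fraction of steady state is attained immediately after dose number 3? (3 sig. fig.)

k = ln 2 / 44.0 = 0.01575 hr⁻¹
f_n = 1 − e^(−nkτ) = 1 − e^(−3 × 0.01575 × 33.0) = 1 − e^(−1.560) = 1 − 0.2102 ≈ 0.790

0.790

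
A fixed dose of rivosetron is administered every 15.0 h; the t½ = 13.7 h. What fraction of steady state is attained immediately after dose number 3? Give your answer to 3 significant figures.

k = ln 2 / 13.7 = 0.05059 h⁻¹
f_n = 1 − e^(−nkτ) = 1 − e^(−3 × 0.05059 × 15.0) = 1 − e^(−2.277) = 1 − 0.1026 ≈ 0.897

0.897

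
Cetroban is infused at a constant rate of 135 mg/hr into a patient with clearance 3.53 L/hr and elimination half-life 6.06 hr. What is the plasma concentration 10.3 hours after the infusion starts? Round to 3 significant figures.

26.5 mg/L

Css = rate / CL = 135 / 3.53 = 38.24 mg/L
k = ln 2 / 6.06 = 0.1144 hr⁻¹
C(t) = Css (1 − e^(−kt)) = 38.24 × (1 − e^(−1.178)) = 38.24 × 0.6921 ≈ 26.5 mg/L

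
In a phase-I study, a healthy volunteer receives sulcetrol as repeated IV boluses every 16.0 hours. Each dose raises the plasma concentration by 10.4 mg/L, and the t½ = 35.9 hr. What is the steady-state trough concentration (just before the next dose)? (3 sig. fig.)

k = ln 2 / 35.9 = 0.01931 hr⁻¹
Fraction remaining after one interval: e^(−kτ) = e^(−0.01931 × 16.0) = 0.7342
R = 1 / (1 − 0.7342) = 3.763
Css,max = 10.4 × 3.763 = 39.13 mg/L
Css,min = Css,max × e^(−kτ) = 39.13 × 0.7342 ≈ 28.7 mg/L

28.7 mg/L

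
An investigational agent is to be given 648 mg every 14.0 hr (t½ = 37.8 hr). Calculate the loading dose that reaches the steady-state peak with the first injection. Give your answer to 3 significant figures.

2860 mg

k = ln 2 / 37.8 = 0.01834 hr⁻¹
Accumulation ratio R = 1 / (1 − e^(−kτ)) = 1 / (1 − e^(−0.01834×14.0)) = 1 / (1 − 0.7736) = 4.417
Loading dose = maintenance dose × R = 648 × 4.417 ≈ 2860 mg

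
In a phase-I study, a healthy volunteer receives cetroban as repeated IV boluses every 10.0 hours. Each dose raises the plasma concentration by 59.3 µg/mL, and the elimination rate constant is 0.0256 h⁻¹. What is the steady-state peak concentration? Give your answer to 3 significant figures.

263 µg/mL

Fraction remaining after one interval: e^(−kτ) = e^(−0.02560 × 10.0) = 0.7741
R = 1 / (1 − 0.7741) = 4.428
Css,max = 59.3 × 4.428 ≈ 263 µg/mL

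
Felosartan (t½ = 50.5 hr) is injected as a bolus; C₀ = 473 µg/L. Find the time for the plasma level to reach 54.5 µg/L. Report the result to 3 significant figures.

157 hours

k = ln 2 / 50.5 = 0.01373 hr⁻¹
C(t) = C₀ e^(−kt)  ⇒  t = ln(C₀/C) / k
t = ln(473/54.5) / 0.01373 = 2.161 / 0.01373 ≈ 157 hours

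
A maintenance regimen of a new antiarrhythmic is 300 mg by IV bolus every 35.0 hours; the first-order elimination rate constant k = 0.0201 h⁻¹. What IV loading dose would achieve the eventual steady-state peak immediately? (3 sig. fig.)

Accumulation ratio R = 1 / (1 − e^(−kτ)) = 1 / (1 − e^(−0.02010×35.0)) = 1 / (1 − 0.4949) = 1.980
Loading dose = maintenance dose × R = 300 × 1.980 ≈ 594 mg

594 mg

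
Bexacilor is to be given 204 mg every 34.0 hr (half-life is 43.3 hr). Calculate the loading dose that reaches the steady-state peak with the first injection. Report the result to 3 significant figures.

k = ln 2 / 43.3 = 0.01601 hr⁻¹
Accumulation ratio R = 1 / (1 − e^(−kτ)) = 1 / (1 − e^(−0.01601×34.0)) = 1 / (1 − 0.5803) = 2.382
Loading dose = maintenance dose × R = 204 × 2.382 ≈ 486 mg

486 mg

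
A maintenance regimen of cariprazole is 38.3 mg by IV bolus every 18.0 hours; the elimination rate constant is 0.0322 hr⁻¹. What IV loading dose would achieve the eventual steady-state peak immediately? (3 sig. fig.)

Accumulation ratio R = 1 / (1 − e^(−kτ)) = 1 / (1 − e^(−0.03220×18.0)) = 1 / (1 − 0.5601) = 2.273
Loading dose = maintenance dose × R = 38.3 × 2.273 ≈ 87.1 mg

87.1 mg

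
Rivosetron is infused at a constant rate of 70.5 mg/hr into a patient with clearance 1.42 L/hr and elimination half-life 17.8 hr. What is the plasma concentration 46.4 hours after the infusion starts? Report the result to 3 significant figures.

Css = rate / CL = 70.5 / 1.42 = 49.65 mg/L
k = ln 2 / 17.8 = 0.03894 hr⁻¹
C(t) = Css (1 − e^(−kt)) = 49.65 × (1 − e^(−1.807)) = 49.65 × 0.8358 ≈ 41.5 mg/L

41.5 mg/L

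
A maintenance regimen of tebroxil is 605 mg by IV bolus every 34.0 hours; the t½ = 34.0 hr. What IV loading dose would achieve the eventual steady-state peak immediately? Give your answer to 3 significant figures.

1210 mg

k = ln 2 / 34.0 = 0.02039 hr⁻¹
Accumulation ratio R = 1 / (1 − e^(−kτ)) = 1 / (1 − e^(−0.02039×34.0)) = 1 / (1 − 0.5000) = 2.000
Loading dose = maintenance dose × R = 605 × 2.000 ≈ 1210 mg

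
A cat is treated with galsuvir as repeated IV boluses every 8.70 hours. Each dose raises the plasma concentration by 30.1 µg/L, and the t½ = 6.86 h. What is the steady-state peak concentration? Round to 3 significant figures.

k = ln 2 / 6.86 = 0.1010 h⁻¹
Fraction remaining after one interval: e^(−kτ) = e^(−0.1010 × 8.70) = 0.4152
R = 1 / (1 − 0.4152) = 1.710
Css,max = 30.1 × 1.710 ≈ 51.5 µg/L

51.5 µg/L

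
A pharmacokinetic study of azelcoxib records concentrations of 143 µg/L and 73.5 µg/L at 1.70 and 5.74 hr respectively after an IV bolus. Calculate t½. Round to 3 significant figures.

k = ln(C₁/C₂) / (t₂ − t₁) = ln(143/73.5) / (5.74 − 1.70)
  = 0.6656 / 4.040 = 0.1647 hr⁻¹
t½ = ln 2 / k = ln 2 / 0.1647 ≈ 4.21 hours

4.21 hours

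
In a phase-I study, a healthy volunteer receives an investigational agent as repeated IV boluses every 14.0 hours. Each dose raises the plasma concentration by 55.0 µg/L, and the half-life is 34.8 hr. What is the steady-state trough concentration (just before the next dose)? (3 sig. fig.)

k = ln 2 / 34.8 = 0.01992 hr⁻¹
Fraction remaining after one interval: e^(−kτ) = e^(−0.01992 × 14.0) = 0.7567
R = 1 / (1 − 0.7567) = 4.109
Css,max = 55.0 × 4.109 = 226.0 µg/L
Css,min = Css,max × e^(−kτ) = 226.0 × 0.7567 ≈ 171 µg/L

171 µg/L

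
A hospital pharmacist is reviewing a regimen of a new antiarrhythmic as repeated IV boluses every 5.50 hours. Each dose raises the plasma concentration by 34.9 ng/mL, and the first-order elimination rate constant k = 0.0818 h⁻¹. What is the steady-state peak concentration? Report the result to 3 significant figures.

Fraction remaining after one interval: e^(−kτ) = e^(−0.08180 × 5.50) = 0.6377
R = 1 / (1 − 0.6377) = 2.760
Css,max = 34.9 × 2.760 ≈ 96.3 ng/mL

96.3 ng/mL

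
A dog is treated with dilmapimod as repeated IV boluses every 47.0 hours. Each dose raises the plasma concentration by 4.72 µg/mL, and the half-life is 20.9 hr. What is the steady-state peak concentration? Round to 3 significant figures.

5.98 µg/mL

k = ln 2 / 20.9 = 0.03316 hr⁻¹
Fraction remaining after one interval: e^(−kτ) = e^(−0.03316 × 47.0) = 0.2104
R = 1 / (1 − 0.2104) = 1.266
Css,max = 4.72 × 1.266 ≈ 5.98 µg/mL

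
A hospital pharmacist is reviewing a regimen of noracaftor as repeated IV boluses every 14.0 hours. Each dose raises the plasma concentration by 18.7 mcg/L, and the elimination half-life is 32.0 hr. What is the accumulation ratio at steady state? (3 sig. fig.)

k = ln 2 / 32.0 = 0.02166 hr⁻¹
Fraction remaining after one interval: e^(−kτ) = e^(−0.02166 × 14.0) = 0.7384
R = 1 / (1 − 0.7384) = 1 / 0.2616 ≈ 3.82

3.82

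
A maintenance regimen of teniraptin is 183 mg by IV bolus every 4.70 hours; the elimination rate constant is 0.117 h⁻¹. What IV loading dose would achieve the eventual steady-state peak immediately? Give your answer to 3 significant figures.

Accumulation ratio R = 1 / (1 − e^(−kτ)) = 1 / (1 − e^(−0.1170×4.70)) = 1 / (1 − 0.5770) = 2.364
Loading dose = maintenance dose × R = 183 × 2.364 ≈ 433 mg

433 mg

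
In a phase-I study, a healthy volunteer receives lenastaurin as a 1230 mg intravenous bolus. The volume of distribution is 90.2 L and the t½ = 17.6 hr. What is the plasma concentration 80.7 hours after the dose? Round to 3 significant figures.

C₀ = dose / V = 1230 / 90.2 = 13.64 µg/mL
k = ln 2 / 17.6 = 0.03938 hr⁻¹
C(t) = C₀ e^(−kt) = 13.64 × e^(−0.03938 × 80.7) = 13.64 × e^(−3.178) = 13.64 × 0.04166 ≈ 0.568 µg/mL

0.568 µg/mL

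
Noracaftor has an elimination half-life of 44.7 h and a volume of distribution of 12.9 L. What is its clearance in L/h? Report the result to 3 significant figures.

k = ln 2 / t½ = ln 2 / 44.7 = 0.01551 h⁻¹
CL = k · V = 0.01551 × 12.9 ≈ 0.200 L/h

0.200 L/h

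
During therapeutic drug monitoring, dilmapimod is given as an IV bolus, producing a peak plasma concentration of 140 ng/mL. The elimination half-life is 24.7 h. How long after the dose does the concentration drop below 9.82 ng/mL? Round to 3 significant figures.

k = ln 2 / 24.7 = 0.02806 h⁻¹
C(t) = C₀ e^(−kt)  ⇒  t = ln(C₀/C) / k
t = ln(140/9.82) / 0.02806 = 2.657 / 0.02806 ≈ 94.7 hours

94.7 hours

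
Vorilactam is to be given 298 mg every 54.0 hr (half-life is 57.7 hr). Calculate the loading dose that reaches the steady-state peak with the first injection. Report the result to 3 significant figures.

624 mg

k = ln 2 / 57.7 = 0.01201 hr⁻¹
Accumulation ratio R = 1 / (1 − e^(−kτ)) = 1 / (1 − e^(−0.01201×54.0)) = 1 / (1 − 0.5227) = 2.095
Loading dose = maintenance dose × R = 298 × 2.095 ≈ 624 mg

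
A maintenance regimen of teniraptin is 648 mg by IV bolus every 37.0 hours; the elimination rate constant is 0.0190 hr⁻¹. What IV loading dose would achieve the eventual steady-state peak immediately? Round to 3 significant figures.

Accumulation ratio R = 1 / (1 − e^(−kτ)) = 1 / (1 − e^(−0.01900×37.0)) = 1 / (1 − 0.4951) = 1.981
Loading dose = maintenance dose × R = 648 × 1.981 ≈ 1280 mg

1280 mg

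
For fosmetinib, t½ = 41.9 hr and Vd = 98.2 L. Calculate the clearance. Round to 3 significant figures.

1.62 L/hr

k = ln 2 / t½ = ln 2 / 41.9 = 0.01654 hr⁻¹
CL = k · V = 0.01654 × 98.2 ≈ 1.62 L/hr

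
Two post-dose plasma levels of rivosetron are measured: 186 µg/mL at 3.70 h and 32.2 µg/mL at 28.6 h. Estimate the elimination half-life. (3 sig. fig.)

k = ln(C₁/C₂) / (t₂ − t₁) = ln(186/32.2) / (28.6 − 3.70)
  = 1.754 / 24.90 = 0.07043 h⁻¹
t½ = ln 2 / k = ln 2 / 0.07043 ≈ 9.84 hours

9.84 hours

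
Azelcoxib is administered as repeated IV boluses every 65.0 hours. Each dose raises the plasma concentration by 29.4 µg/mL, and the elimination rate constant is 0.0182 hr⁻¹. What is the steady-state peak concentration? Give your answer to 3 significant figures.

42.4 µg/mL

Fraction remaining after one interval: e^(−kτ) = e^(−0.01820 × 65.0) = 0.3064
R = 1 / (1 − 0.3064) = 1.442
Css,max = 29.4 × 1.442 ≈ 42.4 µg/mL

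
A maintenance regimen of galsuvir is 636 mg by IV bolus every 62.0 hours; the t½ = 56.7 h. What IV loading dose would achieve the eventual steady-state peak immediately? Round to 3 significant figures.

k = ln 2 / 56.7 = 0.01222 h⁻¹
Accumulation ratio R = 1 / (1 − e^(−kτ)) = 1 / (1 − e^(−0.01222×62.0)) = 1 / (1 − 0.4686) = 1.882
Loading dose = maintenance dose × R = 636 × 1.882 ≈ 1200 mg

1200 mg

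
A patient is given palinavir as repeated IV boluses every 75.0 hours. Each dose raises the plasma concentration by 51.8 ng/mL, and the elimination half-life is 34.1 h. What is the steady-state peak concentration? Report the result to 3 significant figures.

66.2 ng/mL

k = ln 2 / 34.1 = 0.02033 h⁻¹
Fraction remaining after one interval: e^(−kτ) = e^(−0.02033 × 75.0) = 0.2177
R = 1 / (1 − 0.2177) = 1.278
Css,max = 51.8 × 1.278 ≈ 66.2 ng/mL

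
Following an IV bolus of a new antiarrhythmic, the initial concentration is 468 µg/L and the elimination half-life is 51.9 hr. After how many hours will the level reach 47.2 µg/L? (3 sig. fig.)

k = ln 2 / 51.9 = 0.01336 hr⁻¹
C(t) = C₀ e^(−kt)  ⇒  t = ln(C₀/C) / k
t = ln(468/47.2) / 0.01336 = 2.294 / 0.01336 ≈ 172 hours

172 hours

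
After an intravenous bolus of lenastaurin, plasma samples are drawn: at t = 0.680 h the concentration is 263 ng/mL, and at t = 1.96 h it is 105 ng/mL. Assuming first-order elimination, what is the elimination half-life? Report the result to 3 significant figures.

0.966 hours

k = ln(C₁/C₂) / (t₂ − t₁) = ln(263/105) / (1.96 − 0.680)
  = 0.9182 / 1.280 = 0.7173 h⁻¹
t½ = ln 2 / k = ln 2 / 0.7173 ≈ 0.966 hours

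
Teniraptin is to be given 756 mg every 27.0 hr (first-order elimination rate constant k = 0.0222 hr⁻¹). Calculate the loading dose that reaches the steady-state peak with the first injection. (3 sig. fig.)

1680 mg

Accumulation ratio R = 1 / (1 − e^(−kτ)) = 1 / (1 − e^(−0.02220×27.0)) = 1 / (1 − 0.5491) = 2.218
Loading dose = maintenance dose × R = 756 × 2.218 ≈ 1680 mg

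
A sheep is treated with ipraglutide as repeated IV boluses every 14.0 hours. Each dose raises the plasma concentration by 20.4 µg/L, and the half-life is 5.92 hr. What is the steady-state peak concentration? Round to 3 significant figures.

k = ln 2 / 5.92 = 0.1171 hr⁻¹
Fraction remaining after one interval: e^(−kτ) = e^(−0.1171 × 14.0) = 0.1941
R = 1 / (1 − 0.1941) = 1.241
Css,max = 20.4 × 1.241 ≈ 25.3 µg/L

25.3 µg/L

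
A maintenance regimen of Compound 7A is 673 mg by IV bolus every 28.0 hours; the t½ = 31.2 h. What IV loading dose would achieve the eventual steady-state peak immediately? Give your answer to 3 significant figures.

1450 mg

k = ln 2 / 31.2 = 0.02222 h⁻¹
Accumulation ratio R = 1 / (1 − e^(−kτ)) = 1 / (1 − e^(−0.02222×28.0)) = 1 / (1 − 0.5368) = 2.159
Loading dose = maintenance dose × R = 673 × 2.159 ≈ 1450 mg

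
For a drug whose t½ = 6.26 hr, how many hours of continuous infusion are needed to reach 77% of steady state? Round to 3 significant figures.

k = ln 2 / 6.26 = 0.1107 hr⁻¹
f = 1 − e^(−kt)  ⇒  t = −ln(1 − f) / k
t = −ln(1 − 0.77) / 0.1107 = 1.470 / 0.1107 ≈ 13.3 hours

13.3 hours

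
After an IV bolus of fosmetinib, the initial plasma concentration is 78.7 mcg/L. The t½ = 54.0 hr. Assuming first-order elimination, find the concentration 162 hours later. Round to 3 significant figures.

k = ln 2 / 54.0 = 0.01284 hr⁻¹
C(t) = C₀ e^(−kt) = 78.7 × e^(−0.01284 × 162) = 78.7 × e^(−2.079) = 78.7 × 0.1250 ≈ 9.84 mcg/L

9.84 mcg/L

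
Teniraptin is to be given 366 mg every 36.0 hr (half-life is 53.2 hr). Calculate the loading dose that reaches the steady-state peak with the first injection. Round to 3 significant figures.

k = ln 2 / 53.2 = 0.01303 hr⁻¹
Accumulation ratio R = 1 / (1 − e^(−kτ)) = 1 / (1 − e^(−0.01303×36.0)) = 1 / (1 − 0.6256) = 2.671
Loading dose = maintenance dose × R = 366 × 2.671 ≈ 978 mg

978 mg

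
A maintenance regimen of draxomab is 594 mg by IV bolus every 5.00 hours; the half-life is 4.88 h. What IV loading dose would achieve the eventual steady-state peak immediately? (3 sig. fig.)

1170 mg

k = ln 2 / 4.88 = 0.1420 h⁻¹
Accumulation ratio R = 1 / (1 − e^(−kτ)) = 1 / (1 − e^(−0.1420×5.00)) = 1 / (1 − 0.4915) = 1.967
Loading dose = maintenance dose × R = 594 × 1.967 ≈ 1170 mg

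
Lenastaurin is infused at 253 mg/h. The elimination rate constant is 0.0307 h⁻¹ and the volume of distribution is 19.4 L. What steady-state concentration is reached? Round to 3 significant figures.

425 mg/L

CL = k · V = 0.0307 × 19.4 = 0.5956 L/h
Css = rate / CL = 253 / 0.5956 ≈ 425 mg/L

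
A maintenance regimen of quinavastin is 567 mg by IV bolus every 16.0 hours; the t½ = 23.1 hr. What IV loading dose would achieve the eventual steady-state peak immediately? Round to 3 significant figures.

k = ln 2 / 23.1 = 0.03001 hr⁻¹
Accumulation ratio R = 1 / (1 − e^(−kτ)) = 1 / (1 − e^(−0.03001×16.0)) = 1 / (1 − 0.6187) = 2.623
Loading dose = maintenance dose × R = 567 × 2.623 ≈ 1490 mg

1490 mg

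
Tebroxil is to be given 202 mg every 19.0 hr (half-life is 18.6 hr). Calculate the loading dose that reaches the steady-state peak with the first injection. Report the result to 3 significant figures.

398 mg

k = ln 2 / 18.6 = 0.03727 hr⁻¹
Accumulation ratio R = 1 / (1 − e^(−kτ)) = 1 / (1 − e^(−0.03727×19.0)) = 1 / (1 − 0.4926) = 1.971
Loading dose = maintenance dose × R = 202 × 1.971 ≈ 398 mg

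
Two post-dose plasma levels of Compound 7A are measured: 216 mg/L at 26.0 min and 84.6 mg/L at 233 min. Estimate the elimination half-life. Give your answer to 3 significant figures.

153 minutes

k = ln(C₁/C₂) / (t₂ − t₁) = ln(216/84.6) / (233 − 26.0)
  = 0.9373 / 207.0 = 0.004528 min⁻¹
t½ = ln 2 / k = ln 2 / 0.004528 ≈ 153 minutes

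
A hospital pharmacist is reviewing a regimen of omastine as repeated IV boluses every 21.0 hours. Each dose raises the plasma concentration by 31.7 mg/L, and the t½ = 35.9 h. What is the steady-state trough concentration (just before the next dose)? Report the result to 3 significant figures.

63.4 mg/L

k = ln 2 / 35.9 = 0.01931 h⁻¹
Fraction remaining after one interval: e^(−kτ) = e^(−0.01931 × 21.0) = 0.6667
R = 1 / (1 − 0.6667) = 3.000
Css,max = 31.7 × 3.000 = 95.10 mg/L
Css,min = Css,max × e^(−kτ) = 95.10 × 0.6667 ≈ 63.4 mg/L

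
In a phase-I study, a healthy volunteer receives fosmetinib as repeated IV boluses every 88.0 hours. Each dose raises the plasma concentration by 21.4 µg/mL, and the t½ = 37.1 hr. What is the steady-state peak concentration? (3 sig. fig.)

k = ln 2 / 37.1 = 0.01868 hr⁻¹
Fraction remaining after one interval: e^(−kτ) = e^(−0.01868 × 88.0) = 0.1932
R = 1 / (1 − 0.1932) = 1.239
Css,max = 21.4 × 1.239 ≈ 26.5 µg/mL

26.5 µg/mL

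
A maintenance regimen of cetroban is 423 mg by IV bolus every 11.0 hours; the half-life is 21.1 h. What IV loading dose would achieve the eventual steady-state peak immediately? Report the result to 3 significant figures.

k = ln 2 / 21.1 = 0.03285 h⁻¹
Accumulation ratio R = 1 / (1 − e^(−kτ)) = 1 / (1 − e^(−0.03285×11.0)) = 1 / (1 − 0.6967) = 3.297
Loading dose = maintenance dose × R = 423 × 3.297 ≈ 1390 mg

1390 mg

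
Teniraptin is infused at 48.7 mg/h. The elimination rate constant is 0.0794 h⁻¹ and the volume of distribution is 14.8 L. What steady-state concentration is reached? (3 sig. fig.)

41.4 µg/mL

CL = k · V = 0.0794 × 14.8 = 1.175 L/h
Css = rate / CL = 48.7 / 1.175 ≈ 41.4 µg/mL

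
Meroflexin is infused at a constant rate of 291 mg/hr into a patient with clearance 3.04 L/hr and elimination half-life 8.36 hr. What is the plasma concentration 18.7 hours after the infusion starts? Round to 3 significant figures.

Css = rate / CL = 291 / 3.04 = 95.72 µg/mL
k = ln 2 / 8.36 = 0.08291 hr⁻¹
C(t) = Css (1 − e^(−kt)) = 95.72 × (1 − e^(−1.550)) = 95.72 × 0.7878 ≈ 75.4 µg/mL

75.4 µg/mL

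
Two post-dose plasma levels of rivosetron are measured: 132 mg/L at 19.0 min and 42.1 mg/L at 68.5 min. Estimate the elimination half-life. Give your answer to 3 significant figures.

30.0 minutes

k = ln(C₁/C₂) / (t₂ − t₁) = ln(132/42.1) / (68.5 − 19.0)
  = 1.143 / 49.50 = 0.02309 min⁻¹
t½ = ln 2 / k = ln 2 / 0.02309 ≈ 30.0 minutes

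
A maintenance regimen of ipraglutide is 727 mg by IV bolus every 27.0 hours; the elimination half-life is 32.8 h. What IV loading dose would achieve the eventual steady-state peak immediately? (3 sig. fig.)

1670 mg

k = ln 2 / 32.8 = 0.02113 h⁻¹
Accumulation ratio R = 1 / (1 − e^(−kτ)) = 1 / (1 − e^(−0.02113×27.0)) = 1 / (1 − 0.5652) = 2.300
Loading dose = maintenance dose × R = 727 × 2.300 ≈ 1670 mg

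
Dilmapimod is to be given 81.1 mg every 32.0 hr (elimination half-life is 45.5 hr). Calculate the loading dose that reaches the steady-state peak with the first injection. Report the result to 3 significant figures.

k = ln 2 / 45.5 = 0.01523 hr⁻¹
Accumulation ratio R = 1 / (1 − e^(−kτ)) = 1 / (1 − e^(−0.01523×32.0)) = 1 / (1 − 0.6142) = 2.592
Loading dose = maintenance dose × R = 81.1 × 2.592 ≈ 210 mg

210 mg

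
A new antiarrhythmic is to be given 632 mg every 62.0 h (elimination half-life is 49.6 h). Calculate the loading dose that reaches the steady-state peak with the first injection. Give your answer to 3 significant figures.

k = ln 2 / 49.6 = 0.01397 h⁻¹
Accumulation ratio R = 1 / (1 − e^(−kτ)) = 1 / (1 − e^(−0.01397×62.0)) = 1 / (1 − 0.4204) = 1.725
Loading dose = maintenance dose × R = 632 × 1.725 ≈ 1090 mg

1090 mg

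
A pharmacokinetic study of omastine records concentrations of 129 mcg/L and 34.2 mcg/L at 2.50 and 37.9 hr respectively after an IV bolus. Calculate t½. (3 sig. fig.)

18.5 hours

k = ln(C₁/C₂) / (t₂ − t₁) = ln(129/34.2) / (37.9 − 2.50)
  = 1.328 / 35.40 = 0.03750 hr⁻¹
t½ = ln 2 / k = ln 2 / 0.03750 ≈ 18.5 hours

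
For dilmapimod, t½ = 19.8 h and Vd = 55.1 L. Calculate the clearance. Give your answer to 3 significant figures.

1.93 L/h

k = ln 2 / t½ = ln 2 / 19.8 = 0.03501 h⁻¹
CL = k · V = 0.03501 × 55.1 ≈ 1.93 L/h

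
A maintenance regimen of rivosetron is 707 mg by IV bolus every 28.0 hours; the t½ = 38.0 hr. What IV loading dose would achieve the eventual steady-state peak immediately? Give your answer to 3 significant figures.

1770 mg

k = ln 2 / 38.0 = 0.01824 hr⁻¹
Accumulation ratio R = 1 / (1 − e^(−kτ)) = 1 / (1 − e^(−0.01824×28.0)) = 1 / (1 − 0.6001) = 2.500
Loading dose = maintenance dose × R = 707 × 2.500 ≈ 1770 mg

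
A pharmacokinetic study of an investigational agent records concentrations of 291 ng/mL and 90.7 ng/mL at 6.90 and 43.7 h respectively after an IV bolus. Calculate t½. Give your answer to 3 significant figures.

21.9 hours

k = ln(C₁/C₂) / (t₂ − t₁) = ln(291/90.7) / (43.7 − 6.90)
  = 1.166 / 36.80 = 0.03168 h⁻¹
t½ = ln 2 / k = ln 2 / 0.03168 ≈ 21.9 hours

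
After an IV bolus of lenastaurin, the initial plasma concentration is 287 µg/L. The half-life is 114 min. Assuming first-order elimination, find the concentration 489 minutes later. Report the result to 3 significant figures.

14.7 µg/L

k = ln 2 / 114 = 0.006080 min⁻¹
C(t) = C₀ e^(−kt) = 287 × e^(−0.006080 × 489) = 287 × e^(−2.973) = 287 × 0.05114 ≈ 14.7 µg/L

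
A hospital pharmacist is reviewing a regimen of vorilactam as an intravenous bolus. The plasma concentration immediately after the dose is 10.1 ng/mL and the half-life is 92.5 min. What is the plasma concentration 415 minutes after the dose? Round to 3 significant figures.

0.451 ng/mL

k = ln 2 / 92.5 = 0.007493 min⁻¹
C(t) = C₀ e^(−kt) = 10.1 × e^(−0.007493 × 415) = 10.1 × e^(−3.110) = 10.1 × 0.04461 ≈ 0.451 ng/mL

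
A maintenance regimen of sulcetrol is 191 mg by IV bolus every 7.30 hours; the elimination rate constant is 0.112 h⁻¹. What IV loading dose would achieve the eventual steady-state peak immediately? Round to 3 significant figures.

342 mg

Accumulation ratio R = 1 / (1 − e^(−kτ)) = 1 / (1 − e^(−0.1120×7.30)) = 1 / (1 − 0.4415) = 1.790
Loading dose = maintenance dose × R = 191 × 1.790 ≈ 342 mg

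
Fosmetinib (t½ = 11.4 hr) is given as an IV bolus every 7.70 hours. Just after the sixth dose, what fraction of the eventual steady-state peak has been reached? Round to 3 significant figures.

0.940

k = ln 2 / 11.4 = 0.06080 hr⁻¹
f_n = 1 − e^(−nkτ) = 1 − e^(−6 × 0.06080 × 7.70) = 1 − e^(−2.809) = 1 − 0.06026 ≈ 0.940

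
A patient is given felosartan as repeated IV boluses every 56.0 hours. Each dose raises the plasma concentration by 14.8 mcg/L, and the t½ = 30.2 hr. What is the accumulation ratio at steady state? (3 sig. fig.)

1.38

k = ln 2 / 30.2 = 0.02295 hr⁻¹
Fraction remaining after one interval: e^(−kτ) = e^(−0.02295 × 56.0) = 0.2766
R = 1 / (1 − 0.2766) = 1 / 0.7234 ≈ 1.38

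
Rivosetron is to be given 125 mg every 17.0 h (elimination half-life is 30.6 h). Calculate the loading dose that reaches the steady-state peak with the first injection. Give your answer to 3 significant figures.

k = ln 2 / 30.6 = 0.02265 h⁻¹
Accumulation ratio R = 1 / (1 − e^(−kτ)) = 1 / (1 − e^(−0.02265×17.0)) = 1 / (1 − 0.6804) = 3.129
Loading dose = maintenance dose × R = 125 × 3.129 ≈ 391 mg

391 mg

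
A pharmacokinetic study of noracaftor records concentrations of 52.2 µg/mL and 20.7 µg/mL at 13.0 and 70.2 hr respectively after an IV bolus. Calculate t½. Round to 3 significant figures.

k = ln(C₁/C₂) / (t₂ − t₁) = ln(52.2/20.7) / (70.2 − 13.0)
  = 0.9249 / 57.20 = 0.01617 hr⁻¹
t½ = ln 2 / k = ln 2 / 0.01617 ≈ 42.9 hours

42.9 hours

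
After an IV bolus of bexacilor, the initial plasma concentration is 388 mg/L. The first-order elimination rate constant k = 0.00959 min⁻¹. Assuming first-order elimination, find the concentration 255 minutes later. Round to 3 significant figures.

C(t) = C₀ e^(−kt) = 388 × e^(−0.009590 × 255) = 388 × e^(−2.445) = 388 × 0.08669 ≈ 33.6 mg/L

33.6 mg/L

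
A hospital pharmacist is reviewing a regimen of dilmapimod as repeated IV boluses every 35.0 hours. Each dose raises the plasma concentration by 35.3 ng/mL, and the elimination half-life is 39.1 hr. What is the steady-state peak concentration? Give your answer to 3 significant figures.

76.4 ng/mL

k = ln 2 / 39.1 = 0.01773 hr⁻¹
Fraction remaining after one interval: e^(−kτ) = e^(−0.01773 × 35.0) = 0.5377
R = 1 / (1 − 0.5377) = 2.163
Css,max = 35.3 × 2.163 ≈ 76.4 ng/mL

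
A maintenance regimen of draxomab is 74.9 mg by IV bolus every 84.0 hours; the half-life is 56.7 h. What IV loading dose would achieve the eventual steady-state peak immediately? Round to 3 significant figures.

117 mg

k = ln 2 / 56.7 = 0.01222 h⁻¹
Accumulation ratio R = 1 / (1 − e^(−kτ)) = 1 / (1 − e^(−0.01222×84.0)) = 1 / (1 − 0.3581) = 1.558
Loading dose = maintenance dose × R = 74.9 × 1.558 ≈ 117 mg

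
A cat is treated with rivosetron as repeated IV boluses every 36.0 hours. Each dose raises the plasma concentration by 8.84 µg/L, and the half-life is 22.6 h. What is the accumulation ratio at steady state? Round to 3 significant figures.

k = ln 2 / 22.6 = 0.03067 h⁻¹
Fraction remaining after one interval: e^(−kτ) = e^(−0.03067 × 36.0) = 0.3315
R = 1 / (1 − 0.3315) = 1 / 0.6685 ≈ 1.50

1.50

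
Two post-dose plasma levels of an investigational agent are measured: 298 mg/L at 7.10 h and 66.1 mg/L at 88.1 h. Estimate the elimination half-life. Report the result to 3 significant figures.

k = ln(C₁/C₂) / (t₂ − t₁) = ln(298/66.1) / (88.1 − 7.10)
  = 1.506 / 81.00 = 0.01859 h⁻¹
t½ = ln 2 / k = ln 2 / 0.01859 ≈ 37.3 hours

37.3 hours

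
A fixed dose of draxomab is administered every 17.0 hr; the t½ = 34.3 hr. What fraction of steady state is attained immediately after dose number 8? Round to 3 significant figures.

k = ln 2 / 34.3 = 0.02021 hr⁻¹
f_n = 1 − e^(−nkτ) = 1 − e^(−8 × 0.02021 × 17.0) = 1 − e^(−2.748) = 1 − 0.06403 ≈ 0.936

0.936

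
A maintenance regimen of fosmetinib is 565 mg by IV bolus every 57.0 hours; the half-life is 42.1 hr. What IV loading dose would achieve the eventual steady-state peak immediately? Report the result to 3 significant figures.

k = ln 2 / 42.1 = 0.01646 hr⁻¹
Accumulation ratio R = 1 / (1 − e^(−kτ)) = 1 / (1 − e^(−0.01646×57.0)) = 1 / (1 − 0.3912) = 1.643
Loading dose = maintenance dose × R = 565 × 1.643 ≈ 928 mg

928 mg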